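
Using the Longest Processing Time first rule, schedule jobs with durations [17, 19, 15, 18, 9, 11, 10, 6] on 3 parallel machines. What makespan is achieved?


Sort jobs in decreasing order (LPT): [19, 18, 17, 15, 11, 10, 9, 6]
Assign each job to the least loaded machine:
  Machine 1: jobs [19, 10, 9], load = 38
  Machine 2: jobs [18, 11, 6], load = 35
  Machine 3: jobs [17, 15], load = 32
Makespan = max load = 38

38


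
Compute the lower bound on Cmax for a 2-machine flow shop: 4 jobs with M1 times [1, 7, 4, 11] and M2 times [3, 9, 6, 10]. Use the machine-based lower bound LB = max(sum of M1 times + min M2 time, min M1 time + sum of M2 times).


LB1 = sum(M1 times) + min(M2 times) = 23 + 3 = 26
LB2 = min(M1 times) + sum(M2 times) = 1 + 28 = 29
Lower bound = max(LB1, LB2) = max(26, 29) = 29

29


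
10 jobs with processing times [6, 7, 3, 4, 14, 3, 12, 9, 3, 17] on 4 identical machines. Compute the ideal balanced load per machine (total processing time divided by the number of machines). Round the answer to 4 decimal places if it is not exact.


Total processing time = 6 + 7 + 3 + 4 + 14 + 3 + 12 + 9 + 3 + 17 = 78
Number of machines = 4
Ideal balanced load = 78 / 4 = 19.5

19.5


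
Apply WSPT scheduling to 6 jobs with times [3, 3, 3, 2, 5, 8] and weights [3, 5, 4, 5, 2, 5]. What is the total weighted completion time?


Compute p/w ratios and sort ascending (WSPT): [(2, 5), (3, 5), (3, 4), (3, 3), (8, 5), (5, 2)]
Compute weighted completion times:
  Job (p=2,w=5): C=2, w*C=5*2=10
  Job (p=3,w=5): C=5, w*C=5*5=25
  Job (p=3,w=4): C=8, w*C=4*8=32
  Job (p=3,w=3): C=11, w*C=3*11=33
  Job (p=8,w=5): C=19, w*C=5*19=95
  Job (p=5,w=2): C=24, w*C=2*24=48
Total weighted completion time = 243

243


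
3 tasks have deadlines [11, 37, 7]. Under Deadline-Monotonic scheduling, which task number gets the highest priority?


Sort tasks by relative deadline (ascending):
  Task 3: deadline = 7
  Task 1: deadline = 11
  Task 2: deadline = 37
Priority order (highest first): [3, 1, 2]
Highest priority task = 3

3


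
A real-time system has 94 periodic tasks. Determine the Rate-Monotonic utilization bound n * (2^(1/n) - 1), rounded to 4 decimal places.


Compute 2^(1/94) = 1.0074011604
Subtract 1: 1.0074011604 - 1 = 0.0074011604
Multiply by n: 94 * 0.0074011604 = 0.6957090776
Round to 4 dp: 0.6957

0.6957


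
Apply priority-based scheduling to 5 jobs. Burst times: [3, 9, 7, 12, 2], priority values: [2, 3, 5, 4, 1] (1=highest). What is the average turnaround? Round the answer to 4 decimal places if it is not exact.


Sort by priority (ascending = highest first):
Order: [(1, 2), (2, 3), (3, 9), (4, 12), (5, 7)]
Completion times:
  Priority 1, burst=2, C=2
  Priority 2, burst=3, C=5
  Priority 3, burst=9, C=14
  Priority 4, burst=12, C=26
  Priority 5, burst=7, C=33
Average turnaround = 80/5 = 16.0

16.0


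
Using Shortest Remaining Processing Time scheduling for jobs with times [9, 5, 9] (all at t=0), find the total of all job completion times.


Since all jobs arrive at t=0, SRPT equals SPT ordering.
SPT order: [5, 9, 9]
Completion times:
  Job 1: p=5, C=5
  Job 2: p=9, C=14
  Job 3: p=9, C=23
Total completion time = 5 + 14 + 23 = 42

42


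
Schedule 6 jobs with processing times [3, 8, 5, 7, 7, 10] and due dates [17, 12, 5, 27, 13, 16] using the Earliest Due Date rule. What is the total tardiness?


Sort by due date (EDD order): [(5, 5), (8, 12), (7, 13), (10, 16), (3, 17), (7, 27)]
Compute completion times and tardiness:
  Job 1: p=5, d=5, C=5, tardiness=max(0,5-5)=0
  Job 2: p=8, d=12, C=13, tardiness=max(0,13-12)=1
  Job 3: p=7, d=13, C=20, tardiness=max(0,20-13)=7
  Job 4: p=10, d=16, C=30, tardiness=max(0,30-16)=14
  Job 5: p=3, d=17, C=33, tardiness=max(0,33-17)=16
  Job 6: p=7, d=27, C=40, tardiness=max(0,40-27)=13
Total tardiness = 51

51


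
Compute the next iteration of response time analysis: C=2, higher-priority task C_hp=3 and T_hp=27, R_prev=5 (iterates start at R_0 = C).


R_next = C + ceil(R_prev / T_hp) * C_hp
ceil(5 / 27) = ceil(0.1852) = 1
Interference = 1 * 3 = 3
R_next = 2 + 3 = 5
R_next = R_prev, so the iteration has converged (response time = 5).

5


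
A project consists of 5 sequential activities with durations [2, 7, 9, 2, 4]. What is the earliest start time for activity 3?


Activity 3 starts after activities 1 through 2 complete.
Predecessor durations: [2, 7]
ES = 2 + 7 = 9

9


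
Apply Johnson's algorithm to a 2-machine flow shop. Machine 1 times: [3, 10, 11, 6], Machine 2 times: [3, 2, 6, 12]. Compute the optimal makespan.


Apply Johnson's rule:
  Group 1 (a <= b): [(1, 3, 3), (4, 6, 12)]
  Group 2 (a > b): [(3, 11, 6), (2, 10, 2)]
Optimal job order: [1, 4, 3, 2]
Schedule:
  Job 1: M1 done at 3, M2 done at 6
  Job 4: M1 done at 9, M2 done at 21
  Job 3: M1 done at 20, M2 done at 27
  Job 2: M1 done at 30, M2 done at 32
Makespan = 32

32


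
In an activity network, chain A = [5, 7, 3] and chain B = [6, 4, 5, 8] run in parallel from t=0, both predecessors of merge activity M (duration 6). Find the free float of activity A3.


ES(A3) = sum of predecessors on chain A = 12
EF(A3) = ES + duration = 12 + 3 = 15
Successor of A3 is M. ES(M) = max(sum(A), sum(B)) = max(15, 23) = 23
Free float = ES(successor) - EF(current) = 23 - 15 = 8

8


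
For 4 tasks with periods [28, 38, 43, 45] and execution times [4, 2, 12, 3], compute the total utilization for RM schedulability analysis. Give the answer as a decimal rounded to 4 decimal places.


Compute individual utilizations (exact fractions):
  Task 1: C/T = 4/28 = 1/7 (approx. 0.1429)
  Task 2: C/T = 2/38 = 1/19 (approx. 0.0526)
  Task 3: C/T = 12/43 (approx. 0.2791)
  Task 4: C/T = 3/45 = 1/15 (approx. 0.0667)
Total utilization U = 1/7 + 1/19 + 12/43 + 1/15 = 46429/85785
Rounded to 4 decimal places: U = 0.5412
RM (Liu & Layland) bound for 4 tasks = 0.756828; compare with U = 46429/85785 (approx. 0.541225)
U <= bound, so schedulable by RM sufficient condition.

0.5412


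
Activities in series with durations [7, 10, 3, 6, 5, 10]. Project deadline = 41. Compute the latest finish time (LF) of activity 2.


LF(activity 2) = deadline - sum of successor durations
Successors: activities 3 through 6 with durations [3, 6, 5, 10]
Sum of successor durations = 24
LF = 41 - 24 = 17

17


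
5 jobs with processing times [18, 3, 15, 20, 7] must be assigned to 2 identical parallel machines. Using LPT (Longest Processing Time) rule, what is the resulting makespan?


Sort jobs in decreasing order (LPT): [20, 18, 15, 7, 3]
Assign each job to the least loaded machine:
  Machine 1: jobs [20, 7, 3], load = 30
  Machine 2: jobs [18, 15], load = 33
Makespan = max load = 33

33


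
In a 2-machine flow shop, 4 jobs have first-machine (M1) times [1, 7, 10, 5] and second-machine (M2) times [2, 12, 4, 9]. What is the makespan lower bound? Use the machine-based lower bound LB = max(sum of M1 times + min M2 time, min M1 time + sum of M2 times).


LB1 = sum(M1 times) + min(M2 times) = 23 + 2 = 25
LB2 = min(M1 times) + sum(M2 times) = 1 + 27 = 28
Lower bound = max(LB1, LB2) = max(25, 28) = 28

28


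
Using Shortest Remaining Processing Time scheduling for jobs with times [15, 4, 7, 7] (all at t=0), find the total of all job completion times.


Since all jobs arrive at t=0, SRPT equals SPT ordering.
SPT order: [4, 7, 7, 15]
Completion times:
  Job 1: p=4, C=4
  Job 2: p=7, C=11
  Job 3: p=7, C=18
  Job 4: p=15, C=33
Total completion time = 4 + 11 + 18 + 33 = 66

66


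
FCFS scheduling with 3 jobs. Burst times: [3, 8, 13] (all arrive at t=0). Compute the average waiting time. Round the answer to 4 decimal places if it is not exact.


FCFS order (as given): [3, 8, 13]
Waiting times:
  Job 1: wait = 0
  Job 2: wait = 3
  Job 3: wait = 11
Sum of waiting times = 14
Average waiting time = 14/3 = 4.6667

4.6667


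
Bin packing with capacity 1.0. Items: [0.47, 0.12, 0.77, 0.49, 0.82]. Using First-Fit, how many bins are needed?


Place items sequentially using First-Fit:
  Item 0.47 -> new Bin 1
  Item 0.12 -> Bin 1 (now 0.59)
  Item 0.77 -> new Bin 2
  Item 0.49 -> new Bin 3
  Item 0.82 -> new Bin 4
Total bins used = 4

4


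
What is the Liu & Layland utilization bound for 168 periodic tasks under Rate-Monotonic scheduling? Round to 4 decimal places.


Compute 2^(1/168) = 1.0041343992
Subtract 1: 1.0041343992 - 1 = 0.0041343992
Multiply by n: 168 * 0.0041343992 = 0.6945790656
Round to 4 dp: 0.6946

0.6946


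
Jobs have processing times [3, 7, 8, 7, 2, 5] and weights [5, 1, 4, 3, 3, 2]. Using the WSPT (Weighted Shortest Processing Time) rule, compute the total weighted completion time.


Compute p/w ratios and sort ascending (WSPT): [(3, 5), (2, 3), (8, 4), (7, 3), (5, 2), (7, 1)]
Compute weighted completion times:
  Job (p=3,w=5): C=3, w*C=5*3=15
  Job (p=2,w=3): C=5, w*C=3*5=15
  Job (p=8,w=4): C=13, w*C=4*13=52
  Job (p=7,w=3): C=20, w*C=3*20=60
  Job (p=5,w=2): C=25, w*C=2*25=50
  Job (p=7,w=1): C=32, w*C=1*32=32
Total weighted completion time = 224

224


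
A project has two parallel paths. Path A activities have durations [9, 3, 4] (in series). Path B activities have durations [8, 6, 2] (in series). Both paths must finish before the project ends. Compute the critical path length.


Path A total = 9 + 3 + 4 = 16
Path B total = 8 + 6 + 2 = 16
Critical path = longest path = max(16, 16) = 16

16


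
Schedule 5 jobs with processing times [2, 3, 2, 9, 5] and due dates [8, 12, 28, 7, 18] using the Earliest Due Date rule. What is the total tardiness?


Sort by due date (EDD order): [(9, 7), (2, 8), (3, 12), (5, 18), (2, 28)]
Compute completion times and tardiness:
  Job 1: p=9, d=7, C=9, tardiness=max(0,9-7)=2
  Job 2: p=2, d=8, C=11, tardiness=max(0,11-8)=3
  Job 3: p=3, d=12, C=14, tardiness=max(0,14-12)=2
  Job 4: p=5, d=18, C=19, tardiness=max(0,19-18)=1
  Job 5: p=2, d=28, C=21, tardiness=max(0,21-28)=0
Total tardiness = 8

8


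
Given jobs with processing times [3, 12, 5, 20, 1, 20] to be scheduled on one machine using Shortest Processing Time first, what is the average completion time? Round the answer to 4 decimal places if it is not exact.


Sort jobs by processing time (SPT order): [1, 3, 5, 12, 20, 20]
Compute completion times sequentially:
  Job 1: processing = 1, completes at 1
  Job 2: processing = 3, completes at 4
  Job 3: processing = 5, completes at 9
  Job 4: processing = 12, completes at 21
  Job 5: processing = 20, completes at 41
  Job 6: processing = 20, completes at 61
Sum of completion times = 137
Average completion time = 137/6 = 22.8333

22.8333


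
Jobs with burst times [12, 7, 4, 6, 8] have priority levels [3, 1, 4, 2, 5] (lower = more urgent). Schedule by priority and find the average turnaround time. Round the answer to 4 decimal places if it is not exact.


Sort by priority (ascending = highest first):
Order: [(1, 7), (2, 6), (3, 12), (4, 4), (5, 8)]
Completion times:
  Priority 1, burst=7, C=7
  Priority 2, burst=6, C=13
  Priority 3, burst=12, C=25
  Priority 4, burst=4, C=29
  Priority 5, burst=8, C=37
Average turnaround = 111/5 = 22.2

22.2


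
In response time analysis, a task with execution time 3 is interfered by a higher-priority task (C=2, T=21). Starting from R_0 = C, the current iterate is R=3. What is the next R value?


R_next = C + ceil(R_prev / T_hp) * C_hp
ceil(3 / 21) = ceil(0.1429) = 1
Interference = 1 * 2 = 2
R_next = 3 + 2 = 5

5


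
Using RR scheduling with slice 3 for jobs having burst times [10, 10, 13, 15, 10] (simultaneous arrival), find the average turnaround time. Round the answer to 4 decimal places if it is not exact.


Time quantum = 3
Execution trace:
  J1 runs 3 units, time = 3
  J2 runs 3 units, time = 6
  J3 runs 3 units, time = 9
  J4 runs 3 units, time = 12
  J5 runs 3 units, time = 15
  J1 runs 3 units, time = 18
  J2 runs 3 units, time = 21
  J3 runs 3 units, time = 24
  J4 runs 3 units, time = 27
  J5 runs 3 units, time = 30
  J1 runs 3 units, time = 33
  J2 runs 3 units, time = 36
  J3 runs 3 units, time = 39
  J4 runs 3 units, time = 42
  J5 runs 3 units, time = 45
  J1 runs 1 units, time = 46
  J2 runs 1 units, time = 47
  J3 runs 3 units, time = 50
  J4 runs 3 units, time = 53
  J5 runs 1 units, time = 54
  J3 runs 1 units, time = 55
  J4 runs 3 units, time = 58
Finish times: [46, 47, 55, 58, 54]
Average turnaround = 260/5 = 52.0

52.0


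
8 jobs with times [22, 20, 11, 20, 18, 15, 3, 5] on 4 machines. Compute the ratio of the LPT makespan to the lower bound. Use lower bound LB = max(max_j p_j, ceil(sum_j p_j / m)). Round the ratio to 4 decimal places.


LPT order: [22, 20, 20, 18, 15, 11, 5, 3]
Machine loads after assignment: [25, 31, 25, 33]
LPT makespan = 33
Lower bound = max(max_job, ceil(total/4)) = max(22, 29) = 29
Ratio = 33 / 29 = 1.1379

1.1379


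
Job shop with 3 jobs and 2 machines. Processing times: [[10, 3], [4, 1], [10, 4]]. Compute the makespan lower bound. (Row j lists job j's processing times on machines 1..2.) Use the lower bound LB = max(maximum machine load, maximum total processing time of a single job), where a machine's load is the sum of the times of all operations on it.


Machine loads:
  Machine 1: 10 + 4 + 10 = 24
  Machine 2: 3 + 1 + 4 = 8
Max machine load = 24
Job totals:
  Job 1: 13
  Job 2: 5
  Job 3: 14
Max job total = 14
Lower bound = max(24, 14) = 24

24


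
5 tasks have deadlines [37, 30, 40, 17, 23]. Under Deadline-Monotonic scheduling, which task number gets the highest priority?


Sort tasks by relative deadline (ascending):
  Task 4: deadline = 17
  Task 5: deadline = 23
  Task 2: deadline = 30
  Task 1: deadline = 37
  Task 3: deadline = 40
Priority order (highest first): [4, 5, 2, 1, 3]
Highest priority task = 4

4


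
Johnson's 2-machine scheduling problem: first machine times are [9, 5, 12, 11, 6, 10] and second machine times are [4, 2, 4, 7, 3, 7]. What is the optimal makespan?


Apply Johnson's rule:
  Group 1 (a <= b): []
  Group 2 (a > b): [(4, 11, 7), (6, 10, 7), (1, 9, 4), (3, 12, 4), (5, 6, 3), (2, 5, 2)]
Optimal job order: [4, 6, 1, 3, 5, 2]
Schedule:
  Job 4: M1 done at 11, M2 done at 18
  Job 6: M1 done at 21, M2 done at 28
  Job 1: M1 done at 30, M2 done at 34
  Job 3: M1 done at 42, M2 done at 46
  Job 5: M1 done at 48, M2 done at 51
  Job 2: M1 done at 53, M2 done at 55
Makespan = 55

55


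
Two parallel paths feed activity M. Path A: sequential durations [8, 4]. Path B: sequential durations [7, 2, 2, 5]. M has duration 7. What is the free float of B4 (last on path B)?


ES(B4) = sum of predecessors on chain B = 11
EF(B4) = ES + duration = 11 + 5 = 16
Successor of B4 is M. ES(M) = max(sum(A), sum(B)) = max(12, 16) = 16
Free float = ES(successor) - EF(current) = 16 - 16 = 0

0


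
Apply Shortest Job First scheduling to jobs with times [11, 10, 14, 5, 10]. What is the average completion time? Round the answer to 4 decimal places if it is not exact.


SJF order (ascending): [5, 10, 10, 11, 14]
Completion times:
  Job 1: burst=5, C=5
  Job 2: burst=10, C=15
  Job 3: burst=10, C=25
  Job 4: burst=11, C=36
  Job 5: burst=14, C=50
Average completion = 131/5 = 26.2

26.2


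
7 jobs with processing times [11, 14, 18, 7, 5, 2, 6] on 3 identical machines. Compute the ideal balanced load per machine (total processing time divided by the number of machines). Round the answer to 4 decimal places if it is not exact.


Total processing time = 11 + 14 + 18 + 7 + 5 + 2 + 6 = 63
Number of machines = 3
Ideal balanced load = 63 / 3 = 21.0

21.0


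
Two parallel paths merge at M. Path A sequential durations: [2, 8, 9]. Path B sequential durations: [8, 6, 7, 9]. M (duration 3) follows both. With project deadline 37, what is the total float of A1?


Forward pass: ES(A1) = sum of predecessors on chain A = 0
EF = ES + duration = 0 + 2 = 2
Backward pass: LF(M) = deadline = 37; LS(M) = 37 - 3 = 34
LF(A1) = LS(M) - sum(successors on chain A) = 34 - 17 = 17
LS = LF - duration = 17 - 2 = 15
Total float = LS - ES = 15 - 0 = 15

15


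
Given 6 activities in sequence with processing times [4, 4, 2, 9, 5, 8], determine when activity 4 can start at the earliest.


Activity 4 starts after activities 1 through 3 complete.
Predecessor durations: [4, 4, 2]
ES = 4 + 4 + 2 = 10

10


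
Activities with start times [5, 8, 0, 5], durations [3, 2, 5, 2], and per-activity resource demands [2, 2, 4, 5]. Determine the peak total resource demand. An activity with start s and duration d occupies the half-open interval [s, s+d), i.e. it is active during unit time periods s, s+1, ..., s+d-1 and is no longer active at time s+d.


Each activity i is active on [start_i, start_i + duration_i).
Compute total resource usage per time slot:
  t=0: active resources = [4], total = 4
  t=1: active resources = [4], total = 4
  t=2: active resources = [4], total = 4
  t=3: active resources = [4], total = 4
  t=4: active resources = [4], total = 4
  t=5: active resources = [2, 5], total = 7
  t=6: active resources = [2, 5], total = 7
  t=7: active resources = [2], total = 2
  t=8: active resources = [2], total = 2
  t=9: active resources = [2], total = 2
Peak resource demand = 7

7


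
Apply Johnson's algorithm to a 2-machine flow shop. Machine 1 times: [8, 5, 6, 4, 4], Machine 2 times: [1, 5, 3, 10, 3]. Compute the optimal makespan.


Apply Johnson's rule:
  Group 1 (a <= b): [(4, 4, 10), (2, 5, 5)]
  Group 2 (a > b): [(3, 6, 3), (5, 4, 3), (1, 8, 1)]
Optimal job order: [4, 2, 3, 5, 1]
Schedule:
  Job 4: M1 done at 4, M2 done at 14
  Job 2: M1 done at 9, M2 done at 19
  Job 3: M1 done at 15, M2 done at 22
  Job 5: M1 done at 19, M2 done at 25
  Job 1: M1 done at 27, M2 done at 28
Makespan = 28

28


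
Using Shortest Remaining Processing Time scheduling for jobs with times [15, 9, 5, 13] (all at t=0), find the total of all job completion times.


Since all jobs arrive at t=0, SRPT equals SPT ordering.
SPT order: [5, 9, 13, 15]
Completion times:
  Job 1: p=5, C=5
  Job 2: p=9, C=14
  Job 3: p=13, C=27
  Job 4: p=15, C=42
Total completion time = 5 + 14 + 27 + 42 = 88

88


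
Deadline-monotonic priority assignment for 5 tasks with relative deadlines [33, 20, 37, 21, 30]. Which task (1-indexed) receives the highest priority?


Sort tasks by relative deadline (ascending):
  Task 2: deadline = 20
  Task 4: deadline = 21
  Task 5: deadline = 30
  Task 1: deadline = 33
  Task 3: deadline = 37
Priority order (highest first): [2, 4, 5, 1, 3]
Highest priority task = 2

2


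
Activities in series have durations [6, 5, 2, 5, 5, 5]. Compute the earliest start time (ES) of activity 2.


Activity 2 starts after activities 1 through 1 complete.
Predecessor durations: [6]
ES = 6 = 6

6


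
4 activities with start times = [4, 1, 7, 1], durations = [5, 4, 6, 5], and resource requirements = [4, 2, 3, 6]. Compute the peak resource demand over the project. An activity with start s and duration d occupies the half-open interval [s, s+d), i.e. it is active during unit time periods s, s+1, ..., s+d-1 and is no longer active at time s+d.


Each activity i is active on [start_i, start_i + duration_i).
Compute total resource usage per time slot:
  t=0: active resources = [], total = 0
  t=1: active resources = [2, 6], total = 8
  t=2: active resources = [2, 6], total = 8
  t=3: active resources = [2, 6], total = 8
  t=4: active resources = [4, 2, 6], total = 12
  t=5: active resources = [4, 6], total = 10
  t=6: active resources = [4], total = 4
  t=7: active resources = [4, 3], total = 7
  t=8: active resources = [4, 3], total = 7
  t=9: active resources = [3], total = 3
  t=10: active resources = [3], total = 3
  t=11: active resources = [3], total = 3
  t=12: active resources = [3], total = 3
Peak resource demand = 12

12


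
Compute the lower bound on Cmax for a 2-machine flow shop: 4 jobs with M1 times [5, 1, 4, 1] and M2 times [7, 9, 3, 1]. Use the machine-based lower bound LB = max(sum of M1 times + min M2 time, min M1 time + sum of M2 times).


LB1 = sum(M1 times) + min(M2 times) = 11 + 1 = 12
LB2 = min(M1 times) + sum(M2 times) = 1 + 20 = 21
Lower bound = max(LB1, LB2) = max(12, 21) = 21

21


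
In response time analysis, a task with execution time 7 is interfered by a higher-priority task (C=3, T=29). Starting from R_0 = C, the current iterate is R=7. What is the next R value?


R_next = C + ceil(R_prev / T_hp) * C_hp
ceil(7 / 29) = ceil(0.2414) = 1
Interference = 1 * 3 = 3
R_next = 7 + 3 = 10

10


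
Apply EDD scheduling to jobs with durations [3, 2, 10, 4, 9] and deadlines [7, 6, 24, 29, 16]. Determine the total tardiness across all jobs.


Sort by due date (EDD order): [(2, 6), (3, 7), (9, 16), (10, 24), (4, 29)]
Compute completion times and tardiness:
  Job 1: p=2, d=6, C=2, tardiness=max(0,2-6)=0
  Job 2: p=3, d=7, C=5, tardiness=max(0,5-7)=0
  Job 3: p=9, d=16, C=14, tardiness=max(0,14-16)=0
  Job 4: p=10, d=24, C=24, tardiness=max(0,24-24)=0
  Job 5: p=4, d=29, C=28, tardiness=max(0,28-29)=0
Total tardiness = 0

0


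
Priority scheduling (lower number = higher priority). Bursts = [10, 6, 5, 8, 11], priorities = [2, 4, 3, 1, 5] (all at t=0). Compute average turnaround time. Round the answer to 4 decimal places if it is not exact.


Sort by priority (ascending = highest first):
Order: [(1, 8), (2, 10), (3, 5), (4, 6), (5, 11)]
Completion times:
  Priority 1, burst=8, C=8
  Priority 2, burst=10, C=18
  Priority 3, burst=5, C=23
  Priority 4, burst=6, C=29
  Priority 5, burst=11, C=40
Average turnaround = 118/5 = 23.6

23.6


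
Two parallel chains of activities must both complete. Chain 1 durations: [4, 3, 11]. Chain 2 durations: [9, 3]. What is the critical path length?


Path A total = 4 + 3 + 11 = 18
Path B total = 9 + 3 = 12
Critical path = longest path = max(18, 12) = 18

18


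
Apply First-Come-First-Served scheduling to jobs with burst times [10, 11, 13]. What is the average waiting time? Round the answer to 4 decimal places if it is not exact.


FCFS order (as given): [10, 11, 13]
Waiting times:
  Job 1: wait = 0
  Job 2: wait = 10
  Job 3: wait = 21
Sum of waiting times = 31
Average waiting time = 31/3 = 10.3333

10.3333


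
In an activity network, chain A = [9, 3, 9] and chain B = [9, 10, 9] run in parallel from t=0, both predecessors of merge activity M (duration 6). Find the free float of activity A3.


ES(A3) = sum of predecessors on chain A = 12
EF(A3) = ES + duration = 12 + 9 = 21
Successor of A3 is M. ES(M) = max(sum(A), sum(B)) = max(21, 28) = 28
Free float = ES(successor) - EF(current) = 28 - 21 = 7

7


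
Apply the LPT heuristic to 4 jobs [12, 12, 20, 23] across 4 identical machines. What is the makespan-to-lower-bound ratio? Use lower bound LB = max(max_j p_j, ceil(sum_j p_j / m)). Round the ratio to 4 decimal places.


LPT order: [23, 20, 12, 12]
Machine loads after assignment: [23, 20, 12, 12]
LPT makespan = 23
Lower bound = max(max_job, ceil(total/4)) = max(23, 17) = 23
Ratio = 23 / 23 = 1.0

1.0


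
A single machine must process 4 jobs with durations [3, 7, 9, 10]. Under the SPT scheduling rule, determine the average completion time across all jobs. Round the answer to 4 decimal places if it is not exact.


Sort jobs by processing time (SPT order): [3, 7, 9, 10]
Compute completion times sequentially:
  Job 1: processing = 3, completes at 3
  Job 2: processing = 7, completes at 10
  Job 3: processing = 9, completes at 19
  Job 4: processing = 10, completes at 29
Sum of completion times = 61
Average completion time = 61/4 = 15.25

15.25


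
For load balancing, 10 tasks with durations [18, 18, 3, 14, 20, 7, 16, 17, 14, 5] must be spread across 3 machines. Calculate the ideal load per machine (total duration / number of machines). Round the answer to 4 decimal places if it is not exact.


Total processing time = 18 + 18 + 3 + 14 + 20 + 7 + 16 + 17 + 14 + 5 = 132
Number of machines = 3
Ideal balanced load = 132 / 3 = 44.0

44.0


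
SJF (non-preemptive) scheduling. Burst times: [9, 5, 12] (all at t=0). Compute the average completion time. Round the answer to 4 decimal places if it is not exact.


SJF order (ascending): [5, 9, 12]
Completion times:
  Job 1: burst=5, C=5
  Job 2: burst=9, C=14
  Job 3: burst=12, C=26
Average completion = 45/3 = 15.0

15.0


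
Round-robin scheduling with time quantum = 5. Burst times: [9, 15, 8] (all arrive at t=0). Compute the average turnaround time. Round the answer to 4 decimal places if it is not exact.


Time quantum = 5
Execution trace:
  J1 runs 5 units, time = 5
  J2 runs 5 units, time = 10
  J3 runs 5 units, time = 15
  J1 runs 4 units, time = 19
  J2 runs 5 units, time = 24
  J3 runs 3 units, time = 27
  J2 runs 5 units, time = 32
Finish times: [19, 32, 27]
Average turnaround = 78/3 = 26.0

26.0


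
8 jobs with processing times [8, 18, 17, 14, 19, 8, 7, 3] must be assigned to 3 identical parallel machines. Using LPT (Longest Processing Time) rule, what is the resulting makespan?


Sort jobs in decreasing order (LPT): [19, 18, 17, 14, 8, 8, 7, 3]
Assign each job to the least loaded machine:
  Machine 1: jobs [19, 8, 3], load = 30
  Machine 2: jobs [18, 8, 7], load = 33
  Machine 3: jobs [17, 14], load = 31
Makespan = max load = 33

33


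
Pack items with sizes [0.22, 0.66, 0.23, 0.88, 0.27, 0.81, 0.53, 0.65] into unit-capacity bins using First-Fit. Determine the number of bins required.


Place items sequentially using First-Fit:
  Item 0.22 -> new Bin 1
  Item 0.66 -> Bin 1 (now 0.88)
  Item 0.23 -> new Bin 2
  Item 0.88 -> new Bin 3
  Item 0.27 -> Bin 2 (now 0.5)
  Item 0.81 -> new Bin 4
  Item 0.53 -> new Bin 5
  Item 0.65 -> new Bin 6
Total bins used = 6

6


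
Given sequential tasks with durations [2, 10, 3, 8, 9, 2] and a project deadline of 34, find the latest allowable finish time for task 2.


LF(activity 2) = deadline - sum of successor durations
Successors: activities 3 through 6 with durations [3, 8, 9, 2]
Sum of successor durations = 22
LF = 34 - 22 = 12

12


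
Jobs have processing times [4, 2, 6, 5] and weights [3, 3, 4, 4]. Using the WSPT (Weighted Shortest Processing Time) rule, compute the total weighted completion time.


Compute p/w ratios and sort ascending (WSPT): [(2, 3), (5, 4), (4, 3), (6, 4)]
Compute weighted completion times:
  Job (p=2,w=3): C=2, w*C=3*2=6
  Job (p=5,w=4): C=7, w*C=4*7=28
  Job (p=4,w=3): C=11, w*C=3*11=33
  Job (p=6,w=4): C=17, w*C=4*17=68
Total weighted completion time = 135

135


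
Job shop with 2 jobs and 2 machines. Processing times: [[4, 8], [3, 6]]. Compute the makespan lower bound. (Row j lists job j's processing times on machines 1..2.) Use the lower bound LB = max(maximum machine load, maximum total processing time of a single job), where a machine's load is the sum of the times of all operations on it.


Machine loads:
  Machine 1: 4 + 3 = 7
  Machine 2: 8 + 6 = 14
Max machine load = 14
Job totals:
  Job 1: 12
  Job 2: 9
Max job total = 12
Lower bound = max(14, 12) = 14

14


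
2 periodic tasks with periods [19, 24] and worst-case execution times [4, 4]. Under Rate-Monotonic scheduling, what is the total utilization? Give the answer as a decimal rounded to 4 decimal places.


Compute individual utilizations (exact fractions):
  Task 1: C/T = 4/19 (approx. 0.2105)
  Task 2: C/T = 4/24 = 1/6 (approx. 0.1667)
Total utilization U = 4/19 + 1/6 = 43/114
Rounded to 4 decimal places: U = 0.3772
RM (Liu & Layland) bound for 2 tasks = 0.828427; compare with U = 43/114 (approx. 0.377193)
U <= bound, so schedulable by RM sufficient condition.

0.3772


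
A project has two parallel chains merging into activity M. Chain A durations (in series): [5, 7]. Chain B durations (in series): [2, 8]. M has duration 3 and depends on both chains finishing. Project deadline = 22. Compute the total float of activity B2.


Forward pass: ES(B2) = sum of predecessors on chain B = 2
EF = ES + duration = 2 + 8 = 10
Backward pass: LF(M) = deadline = 22; LS(M) = 22 - 3 = 19
LF(B2) = LS(M) - sum(successors on chain B) = 19 - 0 = 19
LS = LF - duration = 19 - 8 = 11
Total float = LS - ES = 11 - 2 = 9

9


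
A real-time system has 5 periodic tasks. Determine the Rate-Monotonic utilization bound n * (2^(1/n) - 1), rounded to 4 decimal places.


Compute 2^(1/5) = 1.1486983550
Subtract 1: 1.1486983550 - 1 = 0.1486983550
Multiply by n: 5 * 0.1486983550 = 0.7434917750
Round to 4 dp: 0.7435

0.7435


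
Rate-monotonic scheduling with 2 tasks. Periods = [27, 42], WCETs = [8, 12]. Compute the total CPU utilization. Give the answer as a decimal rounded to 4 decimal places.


Compute individual utilizations (exact fractions):
  Task 1: C/T = 8/27 (approx. 0.2963)
  Task 2: C/T = 12/42 = 2/7 (approx. 0.2857)
Total utilization U = 8/27 + 2/7 = 110/189
Rounded to 4 decimal places: U = 0.5820
RM (Liu & Layland) bound for 2 tasks = 0.828427; compare with U = 110/189 (approx. 0.582011)
U <= bound, so schedulable by RM sufficient condition.

0.5820


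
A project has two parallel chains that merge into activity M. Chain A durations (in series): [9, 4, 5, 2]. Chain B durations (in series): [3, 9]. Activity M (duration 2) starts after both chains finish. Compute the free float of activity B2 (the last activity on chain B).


ES(B2) = sum of predecessors on chain B = 3
EF(B2) = ES + duration = 3 + 9 = 12
Successor of B2 is M. ES(M) = max(sum(A), sum(B)) = max(20, 12) = 20
Free float = ES(successor) - EF(current) = 20 - 12 = 8

8


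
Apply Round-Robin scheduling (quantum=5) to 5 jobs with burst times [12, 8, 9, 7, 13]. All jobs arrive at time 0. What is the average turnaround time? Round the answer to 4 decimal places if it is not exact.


Time quantum = 5
Execution trace:
  J1 runs 5 units, time = 5
  J2 runs 5 units, time = 10
  J3 runs 5 units, time = 15
  J4 runs 5 units, time = 20
  J5 runs 5 units, time = 25
  J1 runs 5 units, time = 30
  J2 runs 3 units, time = 33
  J3 runs 4 units, time = 37
  J4 runs 2 units, time = 39
  J5 runs 5 units, time = 44
  J1 runs 2 units, time = 46
  J5 runs 3 units, time = 49
Finish times: [46, 33, 37, 39, 49]
Average turnaround = 204/5 = 40.8

40.8


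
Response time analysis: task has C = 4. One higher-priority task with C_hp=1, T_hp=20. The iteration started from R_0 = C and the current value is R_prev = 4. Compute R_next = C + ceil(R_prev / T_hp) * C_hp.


R_next = C + ceil(R_prev / T_hp) * C_hp
ceil(4 / 20) = ceil(0.2) = 1
Interference = 1 * 1 = 1
R_next = 4 + 1 = 5

5


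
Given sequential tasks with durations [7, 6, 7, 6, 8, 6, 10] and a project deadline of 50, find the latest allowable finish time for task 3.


LF(activity 3) = deadline - sum of successor durations
Successors: activities 4 through 7 with durations [6, 8, 6, 10]
Sum of successor durations = 30
LF = 50 - 30 = 20

20


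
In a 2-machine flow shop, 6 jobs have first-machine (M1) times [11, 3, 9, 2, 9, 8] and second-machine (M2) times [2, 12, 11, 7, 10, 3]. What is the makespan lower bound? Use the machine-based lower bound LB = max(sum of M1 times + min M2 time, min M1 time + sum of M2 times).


LB1 = sum(M1 times) + min(M2 times) = 42 + 2 = 44
LB2 = min(M1 times) + sum(M2 times) = 2 + 45 = 47
Lower bound = max(LB1, LB2) = max(44, 47) = 47

47


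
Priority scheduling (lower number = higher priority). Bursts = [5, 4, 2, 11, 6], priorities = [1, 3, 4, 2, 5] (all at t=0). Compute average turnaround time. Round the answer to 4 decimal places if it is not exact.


Sort by priority (ascending = highest first):
Order: [(1, 5), (2, 11), (3, 4), (4, 2), (5, 6)]
Completion times:
  Priority 1, burst=5, C=5
  Priority 2, burst=11, C=16
  Priority 3, burst=4, C=20
  Priority 4, burst=2, C=22
  Priority 5, burst=6, C=28
Average turnaround = 91/5 = 18.2

18.2


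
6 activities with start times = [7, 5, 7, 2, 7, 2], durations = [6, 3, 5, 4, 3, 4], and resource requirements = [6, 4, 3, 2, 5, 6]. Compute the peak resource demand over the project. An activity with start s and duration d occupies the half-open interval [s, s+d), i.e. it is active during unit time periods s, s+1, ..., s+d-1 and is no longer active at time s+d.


Each activity i is active on [start_i, start_i + duration_i).
Compute total resource usage per time slot:
  t=0: active resources = [], total = 0
  t=1: active resources = [], total = 0
  t=2: active resources = [2, 6], total = 8
  t=3: active resources = [2, 6], total = 8
  t=4: active resources = [2, 6], total = 8
  t=5: active resources = [4, 2, 6], total = 12
  t=6: active resources = [4], total = 4
  t=7: active resources = [6, 4, 3, 5], total = 18
  t=8: active resources = [6, 3, 5], total = 14
  t=9: active resources = [6, 3, 5], total = 14
  t=10: active resources = [6, 3], total = 9
  t=11: active resources = [6, 3], total = 9
  t=12: active resources = [6], total = 6
Peak resource demand = 18

18


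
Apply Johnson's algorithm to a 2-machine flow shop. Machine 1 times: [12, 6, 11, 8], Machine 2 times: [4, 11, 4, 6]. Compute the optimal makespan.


Apply Johnson's rule:
  Group 1 (a <= b): [(2, 6, 11)]
  Group 2 (a > b): [(4, 8, 6), (1, 12, 4), (3, 11, 4)]
Optimal job order: [2, 4, 1, 3]
Schedule:
  Job 2: M1 done at 6, M2 done at 17
  Job 4: M1 done at 14, M2 done at 23
  Job 1: M1 done at 26, M2 done at 30
  Job 3: M1 done at 37, M2 done at 41
Makespan = 41

41


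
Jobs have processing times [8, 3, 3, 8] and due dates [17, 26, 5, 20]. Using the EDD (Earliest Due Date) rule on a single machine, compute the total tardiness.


Sort by due date (EDD order): [(3, 5), (8, 17), (8, 20), (3, 26)]
Compute completion times and tardiness:
  Job 1: p=3, d=5, C=3, tardiness=max(0,3-5)=0
  Job 2: p=8, d=17, C=11, tardiness=max(0,11-17)=0
  Job 3: p=8, d=20, C=19, tardiness=max(0,19-20)=0
  Job 4: p=3, d=26, C=22, tardiness=max(0,22-26)=0
Total tardiness = 0

0


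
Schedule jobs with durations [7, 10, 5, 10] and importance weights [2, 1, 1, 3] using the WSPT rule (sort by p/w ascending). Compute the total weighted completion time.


Compute p/w ratios and sort ascending (WSPT): [(10, 3), (7, 2), (5, 1), (10, 1)]
Compute weighted completion times:
  Job (p=10,w=3): C=10, w*C=3*10=30
  Job (p=7,w=2): C=17, w*C=2*17=34
  Job (p=5,w=1): C=22, w*C=1*22=22
  Job (p=10,w=1): C=32, w*C=1*32=32
Total weighted completion time = 118

118


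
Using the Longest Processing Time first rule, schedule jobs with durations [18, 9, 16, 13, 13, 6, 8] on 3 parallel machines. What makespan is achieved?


Sort jobs in decreasing order (LPT): [18, 16, 13, 13, 9, 8, 6]
Assign each job to the least loaded machine:
  Machine 1: jobs [18, 8], load = 26
  Machine 2: jobs [16, 9, 6], load = 31
  Machine 3: jobs [13, 13], load = 26
Makespan = max load = 31

31


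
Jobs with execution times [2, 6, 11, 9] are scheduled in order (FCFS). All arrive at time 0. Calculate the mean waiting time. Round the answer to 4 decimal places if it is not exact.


FCFS order (as given): [2, 6, 11, 9]
Waiting times:
  Job 1: wait = 0
  Job 2: wait = 2
  Job 3: wait = 8
  Job 4: wait = 19
Sum of waiting times = 29
Average waiting time = 29/4 = 7.25

7.25


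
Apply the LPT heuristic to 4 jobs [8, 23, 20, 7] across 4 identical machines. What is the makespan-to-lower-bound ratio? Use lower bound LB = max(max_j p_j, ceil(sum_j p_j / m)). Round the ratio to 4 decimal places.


LPT order: [23, 20, 8, 7]
Machine loads after assignment: [23, 20, 8, 7]
LPT makespan = 23
Lower bound = max(max_job, ceil(total/4)) = max(23, 15) = 23
Ratio = 23 / 23 = 1.0

1.0


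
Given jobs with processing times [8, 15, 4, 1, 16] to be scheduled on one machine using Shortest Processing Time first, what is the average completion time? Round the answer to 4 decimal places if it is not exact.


Sort jobs by processing time (SPT order): [1, 4, 8, 15, 16]
Compute completion times sequentially:
  Job 1: processing = 1, completes at 1
  Job 2: processing = 4, completes at 5
  Job 3: processing = 8, completes at 13
  Job 4: processing = 15, completes at 28
  Job 5: processing = 16, completes at 44
Sum of completion times = 91
Average completion time = 91/5 = 18.2

18.2


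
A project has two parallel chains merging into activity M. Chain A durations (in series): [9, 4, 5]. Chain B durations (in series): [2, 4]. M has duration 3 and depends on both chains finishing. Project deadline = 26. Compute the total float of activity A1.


Forward pass: ES(A1) = sum of predecessors on chain A = 0
EF = ES + duration = 0 + 9 = 9
Backward pass: LF(M) = deadline = 26; LS(M) = 26 - 3 = 23
LF(A1) = LS(M) - sum(successors on chain A) = 23 - 9 = 14
LS = LF - duration = 14 - 9 = 5
Total float = LS - ES = 5 - 0 = 5

5


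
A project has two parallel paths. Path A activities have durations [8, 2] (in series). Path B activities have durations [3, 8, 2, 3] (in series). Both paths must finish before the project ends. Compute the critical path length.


Path A total = 8 + 2 = 10
Path B total = 3 + 8 + 2 + 3 = 16
Critical path = longest path = max(10, 16) = 16

16


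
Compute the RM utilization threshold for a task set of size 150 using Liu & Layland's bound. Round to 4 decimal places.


Compute 2^(1/150) = 1.0046316744
Subtract 1: 1.0046316744 - 1 = 0.0046316744
Multiply by n: 150 * 0.0046316744 = 0.6947511600
Round to 4 dp: 0.6948

0.6948


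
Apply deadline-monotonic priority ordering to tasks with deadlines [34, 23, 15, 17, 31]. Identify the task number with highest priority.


Sort tasks by relative deadline (ascending):
  Task 3: deadline = 15
  Task 4: deadline = 17
  Task 2: deadline = 23
  Task 5: deadline = 31
  Task 1: deadline = 34
Priority order (highest first): [3, 4, 2, 5, 1]
Highest priority task = 3

3


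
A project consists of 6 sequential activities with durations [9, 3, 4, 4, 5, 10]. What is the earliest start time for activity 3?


Activity 3 starts after activities 1 through 2 complete.
Predecessor durations: [9, 3]
ES = 9 + 3 = 12

12


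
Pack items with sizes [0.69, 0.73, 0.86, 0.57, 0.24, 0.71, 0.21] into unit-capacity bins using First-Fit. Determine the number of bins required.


Place items sequentially using First-Fit:
  Item 0.69 -> new Bin 1
  Item 0.73 -> new Bin 2
  Item 0.86 -> new Bin 3
  Item 0.57 -> new Bin 4
  Item 0.24 -> Bin 1 (now 0.93)
  Item 0.71 -> new Bin 5
  Item 0.21 -> Bin 2 (now 0.94)
Total bins used = 5

5


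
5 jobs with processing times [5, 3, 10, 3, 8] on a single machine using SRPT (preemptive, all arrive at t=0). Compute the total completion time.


Since all jobs arrive at t=0, SRPT equals SPT ordering.
SPT order: [3, 3, 5, 8, 10]
Completion times:
  Job 1: p=3, C=3
  Job 2: p=3, C=6
  Job 3: p=5, C=11
  Job 4: p=8, C=19
  Job 5: p=10, C=29
Total completion time = 3 + 6 + 11 + 19 + 29 = 68

68


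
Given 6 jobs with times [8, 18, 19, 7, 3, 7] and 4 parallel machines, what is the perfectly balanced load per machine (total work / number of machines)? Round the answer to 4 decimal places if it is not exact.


Total processing time = 8 + 18 + 19 + 7 + 3 + 7 = 62
Number of machines = 4
Ideal balanced load = 62 / 4 = 15.5

15.5


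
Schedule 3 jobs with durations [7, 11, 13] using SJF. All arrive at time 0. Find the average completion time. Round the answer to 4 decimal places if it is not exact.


SJF order (ascending): [7, 11, 13]
Completion times:
  Job 1: burst=7, C=7
  Job 2: burst=11, C=18
  Job 3: burst=13, C=31
Average completion = 56/3 = 18.6667

18.6667


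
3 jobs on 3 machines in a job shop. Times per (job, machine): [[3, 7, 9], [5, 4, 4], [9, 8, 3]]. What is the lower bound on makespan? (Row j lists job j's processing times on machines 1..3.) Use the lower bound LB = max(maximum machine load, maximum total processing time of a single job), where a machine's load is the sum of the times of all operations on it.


Machine loads:
  Machine 1: 3 + 5 + 9 = 17
  Machine 2: 7 + 4 + 8 = 19
  Machine 3: 9 + 4 + 3 = 16
Max machine load = 19
Job totals:
  Job 1: 19
  Job 2: 13
  Job 3: 20
Max job total = 20
Lower bound = max(19, 20) = 20

20


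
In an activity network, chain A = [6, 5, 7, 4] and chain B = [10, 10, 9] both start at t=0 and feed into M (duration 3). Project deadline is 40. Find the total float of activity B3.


Forward pass: ES(B3) = sum of predecessors on chain B = 20
EF = ES + duration = 20 + 9 = 29
Backward pass: LF(M) = deadline = 40; LS(M) = 40 - 3 = 37
LF(B3) = LS(M) - sum(successors on chain B) = 37 - 0 = 37
LS = LF - duration = 37 - 9 = 28
Total float = LS - ES = 28 - 20 = 8

8
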